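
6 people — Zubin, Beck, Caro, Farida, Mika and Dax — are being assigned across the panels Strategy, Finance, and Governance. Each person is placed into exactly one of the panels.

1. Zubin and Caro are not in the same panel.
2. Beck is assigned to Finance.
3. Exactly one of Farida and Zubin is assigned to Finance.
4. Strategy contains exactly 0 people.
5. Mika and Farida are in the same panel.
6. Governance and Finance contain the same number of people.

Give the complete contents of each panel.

Strategy = {}; Finance = {Beck, Dax, Zubin}; Governance = {Caro, Farida, Mika}

From (2): Beck ∈ Finance.
(4): Strategy already has 0, so the rest are out.
Suppose Zubin ∉ Finance: no assignment then satisfies all the clues, so Zubin ∈ Finance.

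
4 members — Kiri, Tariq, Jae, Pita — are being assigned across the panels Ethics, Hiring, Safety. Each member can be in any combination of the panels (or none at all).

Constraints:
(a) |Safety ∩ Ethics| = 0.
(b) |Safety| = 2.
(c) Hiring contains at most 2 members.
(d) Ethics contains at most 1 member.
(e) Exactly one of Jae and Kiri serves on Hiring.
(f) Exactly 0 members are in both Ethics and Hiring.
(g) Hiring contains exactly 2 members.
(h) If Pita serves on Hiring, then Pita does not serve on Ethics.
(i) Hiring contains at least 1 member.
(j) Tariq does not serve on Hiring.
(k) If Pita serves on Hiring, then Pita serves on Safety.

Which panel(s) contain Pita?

Pita: Hiring, Safety

From (j): Tariq ∉ Hiring.
Suppose Pita ∈ Ethics: no assignment then satisfies all the clues, so Pita ∉ Ethics.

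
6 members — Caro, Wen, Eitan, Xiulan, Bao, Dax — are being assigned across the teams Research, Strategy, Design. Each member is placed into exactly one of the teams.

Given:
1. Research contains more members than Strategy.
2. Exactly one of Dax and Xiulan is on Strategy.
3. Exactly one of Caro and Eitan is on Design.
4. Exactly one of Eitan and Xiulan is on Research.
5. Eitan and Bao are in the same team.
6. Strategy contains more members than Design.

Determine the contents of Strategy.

Strategy = {Wen, Xiulan}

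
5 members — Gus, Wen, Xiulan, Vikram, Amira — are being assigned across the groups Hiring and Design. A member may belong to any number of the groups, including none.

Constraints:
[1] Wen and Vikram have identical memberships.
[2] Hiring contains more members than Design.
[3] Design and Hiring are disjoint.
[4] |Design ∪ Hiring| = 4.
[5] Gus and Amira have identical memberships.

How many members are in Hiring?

4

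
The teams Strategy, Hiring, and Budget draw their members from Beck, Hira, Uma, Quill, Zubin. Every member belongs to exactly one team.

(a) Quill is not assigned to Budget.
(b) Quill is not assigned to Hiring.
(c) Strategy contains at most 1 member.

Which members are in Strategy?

From (a): Quill ∉ Budget.
From (b): Quill ∉ Hiring.
Only one team left: Quill ∈ Strategy.
(c): Strategy already has 1, so the rest are out.

Strategy = {Quill}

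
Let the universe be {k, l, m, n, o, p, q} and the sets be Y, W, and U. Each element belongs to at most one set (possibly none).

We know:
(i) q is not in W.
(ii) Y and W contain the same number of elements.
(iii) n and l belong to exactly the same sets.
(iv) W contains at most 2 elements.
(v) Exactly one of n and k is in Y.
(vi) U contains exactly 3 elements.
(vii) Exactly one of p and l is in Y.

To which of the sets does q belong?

q: U

From (i): q ∉ W.
Suppose q ∈ Y: no assignment then satisfies all the clues, so q ∉ Y.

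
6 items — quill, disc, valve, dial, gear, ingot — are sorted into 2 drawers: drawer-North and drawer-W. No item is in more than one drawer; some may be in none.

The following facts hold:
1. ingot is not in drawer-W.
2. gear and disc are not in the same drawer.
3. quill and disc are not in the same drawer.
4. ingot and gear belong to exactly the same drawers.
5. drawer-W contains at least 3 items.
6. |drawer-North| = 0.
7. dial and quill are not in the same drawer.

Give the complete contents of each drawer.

drawer-North = {}; drawer-W = {dial, disc, valve}

From (1): ingot ∉ drawer-W.
(4): gear matches ingot: gear ∉ drawer-W.
(6): drawer-North already has 0, so the rest are out.
Suppose quill ∈ drawer-W: no assignment then satisfies all the clues, so quill ∉ drawer-W.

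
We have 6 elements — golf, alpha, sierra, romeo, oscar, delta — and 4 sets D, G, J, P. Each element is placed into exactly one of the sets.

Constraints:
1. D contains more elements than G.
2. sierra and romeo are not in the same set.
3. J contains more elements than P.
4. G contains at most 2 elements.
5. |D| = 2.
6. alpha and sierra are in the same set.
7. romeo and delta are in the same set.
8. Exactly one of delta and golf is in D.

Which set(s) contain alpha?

alpha: J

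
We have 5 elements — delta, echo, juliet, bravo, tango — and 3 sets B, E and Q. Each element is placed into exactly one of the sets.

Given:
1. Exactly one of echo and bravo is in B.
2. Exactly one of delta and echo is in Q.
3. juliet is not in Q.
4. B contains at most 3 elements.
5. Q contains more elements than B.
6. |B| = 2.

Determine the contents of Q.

Q = {bravo, delta, tango}

From (3): juliet ∉ Q.
Suppose delta ∉ Q: no assignment then satisfies all the clues, so delta ∈ Q.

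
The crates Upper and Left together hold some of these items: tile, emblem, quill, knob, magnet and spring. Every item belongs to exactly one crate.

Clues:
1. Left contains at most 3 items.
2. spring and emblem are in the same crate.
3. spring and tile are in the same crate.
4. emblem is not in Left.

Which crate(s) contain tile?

From (4): emblem ∉ Left.
(2): spring matches emblem: spring ∉ Left.
(3): tile matches spring: tile ∉ Left.
Only one crate left: tile ∈ Upper.
Only one crate left: emblem ∈ Upper.
Only one crate left: spring ∈ Upper.

tile: Upper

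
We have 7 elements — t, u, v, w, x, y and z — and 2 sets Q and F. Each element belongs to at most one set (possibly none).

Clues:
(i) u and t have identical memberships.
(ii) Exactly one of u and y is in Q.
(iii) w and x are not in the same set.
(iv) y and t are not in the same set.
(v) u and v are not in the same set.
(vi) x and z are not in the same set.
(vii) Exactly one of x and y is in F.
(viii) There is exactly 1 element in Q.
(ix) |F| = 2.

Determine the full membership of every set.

Q = {y}; F = {v, x}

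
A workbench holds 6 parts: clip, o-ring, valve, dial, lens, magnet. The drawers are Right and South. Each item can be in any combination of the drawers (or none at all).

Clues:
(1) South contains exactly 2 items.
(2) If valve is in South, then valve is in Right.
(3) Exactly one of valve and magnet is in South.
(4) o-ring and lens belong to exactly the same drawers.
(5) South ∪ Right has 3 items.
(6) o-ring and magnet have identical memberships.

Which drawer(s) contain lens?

lens: none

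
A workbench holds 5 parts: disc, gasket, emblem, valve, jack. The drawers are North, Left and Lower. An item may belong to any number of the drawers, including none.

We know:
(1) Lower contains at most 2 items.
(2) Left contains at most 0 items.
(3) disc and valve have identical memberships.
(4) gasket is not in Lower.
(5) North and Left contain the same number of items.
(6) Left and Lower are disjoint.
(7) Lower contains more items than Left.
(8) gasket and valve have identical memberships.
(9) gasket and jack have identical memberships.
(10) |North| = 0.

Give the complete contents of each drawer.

From (4): gasket ∉ Lower.
(2): Left already has 0, so the rest are out.
(8): valve matches gasket: valve ∉ Lower.
(9): jack matches gasket: jack ∉ Lower.
(10): North already has 0, so the rest are out.
(3): disc matches valve: disc ∉ Lower.
Suppose emblem ∉ Lower: no assignment then satisfies all the clues, so emblem ∈ Lower.

North = {}; Left = {}; Lower = {emblem}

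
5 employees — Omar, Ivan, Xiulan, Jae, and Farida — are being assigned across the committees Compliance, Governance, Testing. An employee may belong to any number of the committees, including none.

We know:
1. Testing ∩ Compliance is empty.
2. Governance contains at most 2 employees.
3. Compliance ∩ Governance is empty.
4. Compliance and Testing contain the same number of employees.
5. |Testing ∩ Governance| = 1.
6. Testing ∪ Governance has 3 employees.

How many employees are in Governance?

2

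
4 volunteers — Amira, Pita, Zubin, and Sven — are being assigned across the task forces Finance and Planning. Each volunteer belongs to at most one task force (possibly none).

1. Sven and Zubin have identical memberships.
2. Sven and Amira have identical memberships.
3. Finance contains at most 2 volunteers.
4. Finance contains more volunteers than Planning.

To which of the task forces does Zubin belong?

Zubin: none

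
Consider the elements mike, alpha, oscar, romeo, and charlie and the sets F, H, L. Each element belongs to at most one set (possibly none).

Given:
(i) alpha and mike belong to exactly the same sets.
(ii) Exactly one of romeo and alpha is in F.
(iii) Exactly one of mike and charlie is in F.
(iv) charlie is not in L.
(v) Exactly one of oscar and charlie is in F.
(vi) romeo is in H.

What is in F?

F = {alpha, mike, oscar}

From (iv): charlie ∉ L.
From (vi): romeo ∈ H.
(ii) (exactly one): alpha ∈ F.
(i): mike matches alpha: mike ∈ F.
(iii) (exactly one): charlie ∉ F.
(v) (exactly one): oscar ∈ F.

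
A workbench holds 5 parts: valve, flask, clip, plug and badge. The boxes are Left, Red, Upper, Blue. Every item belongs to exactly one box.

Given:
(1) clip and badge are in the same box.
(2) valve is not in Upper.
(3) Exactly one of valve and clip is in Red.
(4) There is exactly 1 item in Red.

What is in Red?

Red = {valve}

From (2): valve ∉ Upper.
Suppose valve ∉ Red: no assignment then satisfies all the clues, so valve ∈ Red.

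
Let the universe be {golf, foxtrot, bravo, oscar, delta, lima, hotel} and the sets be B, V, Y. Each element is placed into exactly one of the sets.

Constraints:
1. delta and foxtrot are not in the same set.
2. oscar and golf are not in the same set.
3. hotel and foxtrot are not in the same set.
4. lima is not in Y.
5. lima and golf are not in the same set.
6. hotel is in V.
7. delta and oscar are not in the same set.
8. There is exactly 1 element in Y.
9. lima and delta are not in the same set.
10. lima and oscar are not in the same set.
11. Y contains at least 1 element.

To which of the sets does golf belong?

golf: V

From (4): lima ∉ Y.
From (6): hotel ∈ V.
(3): foxtrot ∉ V.
Suppose golf ∈ B: no assignment then satisfies all the clues, so golf ∉ B.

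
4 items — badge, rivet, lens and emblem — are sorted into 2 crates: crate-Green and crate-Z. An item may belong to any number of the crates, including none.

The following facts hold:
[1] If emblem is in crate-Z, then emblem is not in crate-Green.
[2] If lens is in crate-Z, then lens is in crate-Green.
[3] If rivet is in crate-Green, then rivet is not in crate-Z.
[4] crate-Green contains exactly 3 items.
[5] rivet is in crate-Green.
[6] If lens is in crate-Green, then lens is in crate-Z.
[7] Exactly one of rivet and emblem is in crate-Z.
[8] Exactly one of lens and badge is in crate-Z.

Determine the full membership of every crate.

From (5): rivet ∈ crate-Green.
(3): rivet ∉ crate-Z.
(7) (exactly one): emblem ∈ crate-Z.
(1): emblem ∉ crate-Green.
(4): only 3 candidates remain for crate-Green, so all are in.
(6): lens ∈ crate-Z.
(8) (exactly one): badge ∉ crate-Z.

crate-Green = {badge, lens, rivet}; crate-Z = {emblem, lens}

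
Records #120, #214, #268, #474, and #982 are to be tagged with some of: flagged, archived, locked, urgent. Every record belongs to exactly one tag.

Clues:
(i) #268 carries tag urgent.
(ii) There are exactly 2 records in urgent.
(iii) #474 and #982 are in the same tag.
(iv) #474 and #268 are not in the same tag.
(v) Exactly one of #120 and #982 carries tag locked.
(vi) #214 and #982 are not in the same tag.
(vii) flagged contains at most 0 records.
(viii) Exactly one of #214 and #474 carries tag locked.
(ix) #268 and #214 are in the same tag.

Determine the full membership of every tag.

flagged = {}; archived = {#120}; locked = {#474, #982}; urgent = {#214, #268}

From (i): #268 ∈ urgent.
(iv): #474 ∉ urgent.
(vii): flagged already has 0, so the rest are out.
(ix): #214 matches #268: #214 ∉ archived.
(ix): #214 matches #268: #214 ∉ locked.
(ix): #214 matches #268: #214 ∈ urgent.
(ii): urgent already has 2, so the rest are out.
(viii) (exactly one): #474 ∈ locked.
(iii): #982 matches #474: #982 ∉ archived.
(iii): #982 matches #474: #982 ∈ locked.
(v) (exactly one): #120 ∉ locked.
Only one tag left: #120 ∈ archived.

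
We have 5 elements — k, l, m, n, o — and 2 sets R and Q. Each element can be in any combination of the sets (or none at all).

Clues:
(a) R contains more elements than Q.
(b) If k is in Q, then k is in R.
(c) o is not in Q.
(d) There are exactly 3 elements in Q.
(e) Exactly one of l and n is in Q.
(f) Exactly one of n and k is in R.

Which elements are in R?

R = {k, l, m, o}

From (c): o ∉ Q.
Suppose k ∉ R: no assignment then satisfies all the clues, so k ∈ R.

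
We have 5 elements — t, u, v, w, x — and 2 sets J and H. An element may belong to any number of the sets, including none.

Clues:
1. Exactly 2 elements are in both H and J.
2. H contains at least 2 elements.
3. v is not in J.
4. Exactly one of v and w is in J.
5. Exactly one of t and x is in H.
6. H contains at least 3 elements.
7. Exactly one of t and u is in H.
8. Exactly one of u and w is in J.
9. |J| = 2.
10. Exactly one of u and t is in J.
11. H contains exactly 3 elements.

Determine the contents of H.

H = {t, v, w}

From (3): v ∉ J.
(4) (exactly one): w ∈ J.
(8) (exactly one): u ∉ J.
(10) (exactly one): t ∈ J.
(9): J already has 2, so the rest are out.
Suppose t ∉ H: no assignment then satisfies all the clues, so t ∈ H.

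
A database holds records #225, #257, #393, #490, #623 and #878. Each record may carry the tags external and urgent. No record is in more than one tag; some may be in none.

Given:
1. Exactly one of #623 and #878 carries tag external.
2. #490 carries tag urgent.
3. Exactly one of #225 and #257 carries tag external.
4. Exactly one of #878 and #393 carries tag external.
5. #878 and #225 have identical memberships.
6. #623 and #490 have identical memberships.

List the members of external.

external = {#225, #878}

From (2): #490 ∈ urgent.
(6): #623 matches #490: #623 ∉ external.
(6): #623 matches #490: #623 ∈ urgent.
(1) (exactly one): #878 ∈ external.
(4) (exactly one): #393 ∉ external.
(5): #225 matches #878: #225 ∈ external.
(3) (exactly one): #257 ∉ external.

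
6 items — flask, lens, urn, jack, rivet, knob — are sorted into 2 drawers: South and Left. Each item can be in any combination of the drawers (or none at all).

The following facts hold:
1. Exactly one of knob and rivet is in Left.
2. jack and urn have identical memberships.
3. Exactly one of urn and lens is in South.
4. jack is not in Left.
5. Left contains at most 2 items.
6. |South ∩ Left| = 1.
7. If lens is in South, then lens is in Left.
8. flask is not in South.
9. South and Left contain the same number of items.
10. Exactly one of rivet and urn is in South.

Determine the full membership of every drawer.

South = {lens, rivet}; Left = {knob, lens}

From (4): jack ∉ Left.
From (8): flask ∉ South.
(2): urn matches jack: urn ∉ Left.
Suppose flask ∈ Left: no assignment then satisfies all the clues, so flask ∉ Left.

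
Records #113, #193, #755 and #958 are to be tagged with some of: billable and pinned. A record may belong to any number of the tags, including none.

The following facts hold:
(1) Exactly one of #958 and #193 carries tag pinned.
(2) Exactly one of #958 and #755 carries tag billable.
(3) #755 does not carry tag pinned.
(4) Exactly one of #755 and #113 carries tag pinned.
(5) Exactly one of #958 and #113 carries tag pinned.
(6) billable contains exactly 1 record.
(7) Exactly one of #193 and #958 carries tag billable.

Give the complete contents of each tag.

billable = {#958}; pinned = {#113, #193}

From (3): #755 ∉ pinned.
(4) (exactly one): #113 ∈ pinned.
(5) (exactly one): #958 ∉ pinned.
(1) (exactly one): #193 ∈ pinned.
Suppose #113 ∈ billable: no assignment then satisfies all the clues, so #113 ∉ billable.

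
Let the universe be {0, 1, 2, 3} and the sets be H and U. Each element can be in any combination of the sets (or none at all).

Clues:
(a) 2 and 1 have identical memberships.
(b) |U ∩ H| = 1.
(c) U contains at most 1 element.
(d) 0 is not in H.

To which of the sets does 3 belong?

3: H, U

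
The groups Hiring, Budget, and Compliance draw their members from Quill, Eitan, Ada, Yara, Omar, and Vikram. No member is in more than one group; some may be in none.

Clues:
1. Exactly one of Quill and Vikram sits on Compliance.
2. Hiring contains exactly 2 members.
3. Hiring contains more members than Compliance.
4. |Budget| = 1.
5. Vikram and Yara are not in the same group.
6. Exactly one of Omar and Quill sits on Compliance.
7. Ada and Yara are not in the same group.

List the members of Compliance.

Compliance = {Quill}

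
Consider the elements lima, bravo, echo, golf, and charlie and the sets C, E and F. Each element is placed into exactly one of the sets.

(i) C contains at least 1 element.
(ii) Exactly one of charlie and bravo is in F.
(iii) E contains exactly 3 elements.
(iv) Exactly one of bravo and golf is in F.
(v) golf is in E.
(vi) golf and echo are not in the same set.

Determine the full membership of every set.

C = {echo}; E = {charlie, golf, lima}; F = {bravo}

From (v): golf ∈ E.
(iv) (exactly one): bravo ∈ F.
(vi): echo ∉ E.
(ii) (exactly one): charlie ∉ F.
(iii): only 3 candidates remain for E, so all are in.
(i): only 1 candidates remain for C, so all are in.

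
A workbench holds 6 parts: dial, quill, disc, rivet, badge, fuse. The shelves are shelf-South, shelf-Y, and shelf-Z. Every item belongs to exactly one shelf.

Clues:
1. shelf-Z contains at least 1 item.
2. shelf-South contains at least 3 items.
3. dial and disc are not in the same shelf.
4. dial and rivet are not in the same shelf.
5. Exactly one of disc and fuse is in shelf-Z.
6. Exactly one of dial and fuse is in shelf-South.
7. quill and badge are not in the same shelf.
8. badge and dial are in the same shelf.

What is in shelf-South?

shelf-South = {fuse, quill, rivet}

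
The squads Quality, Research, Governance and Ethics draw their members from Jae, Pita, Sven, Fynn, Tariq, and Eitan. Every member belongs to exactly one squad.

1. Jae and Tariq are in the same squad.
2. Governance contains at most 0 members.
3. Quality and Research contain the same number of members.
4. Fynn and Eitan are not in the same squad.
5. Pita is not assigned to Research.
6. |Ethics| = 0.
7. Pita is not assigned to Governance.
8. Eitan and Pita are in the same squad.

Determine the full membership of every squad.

From (5): Pita ∉ Research.
From (7): Pita ∉ Governance.
(2): Governance already has 0, so the rest are out.
(6): Ethics already has 0, so the rest are out.
(8): Eitan matches Pita: Eitan ∉ Research.
Only one squad left: Pita ∈ Quality.
Only one squad left: Eitan ∈ Quality.
(4): Fynn ∉ Quality.
Only one squad left: Fynn ∈ Research.
Suppose Jae ∈ Quality: no assignment then satisfies all the clues, so Jae ∉ Quality.

Quality = {Eitan, Pita, Sven}; Research = {Fynn, Jae, Tariq}; Governance = {}; Ethics = {}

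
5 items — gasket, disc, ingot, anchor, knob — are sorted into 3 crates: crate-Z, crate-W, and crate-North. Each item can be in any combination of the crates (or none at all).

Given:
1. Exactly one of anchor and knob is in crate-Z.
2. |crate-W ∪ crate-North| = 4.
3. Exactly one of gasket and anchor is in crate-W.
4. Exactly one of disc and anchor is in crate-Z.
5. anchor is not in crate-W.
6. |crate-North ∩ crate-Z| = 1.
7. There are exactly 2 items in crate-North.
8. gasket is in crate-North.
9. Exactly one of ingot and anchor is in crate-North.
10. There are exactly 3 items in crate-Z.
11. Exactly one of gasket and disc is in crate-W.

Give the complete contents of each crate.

crate-Z = {disc, gasket, knob}; crate-W = {gasket, ingot, knob}; crate-North = {anchor, gasket}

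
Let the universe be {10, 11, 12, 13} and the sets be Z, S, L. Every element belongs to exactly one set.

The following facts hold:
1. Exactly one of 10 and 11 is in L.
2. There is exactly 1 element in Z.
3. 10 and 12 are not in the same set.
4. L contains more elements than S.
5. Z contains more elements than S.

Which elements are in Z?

Z = {10}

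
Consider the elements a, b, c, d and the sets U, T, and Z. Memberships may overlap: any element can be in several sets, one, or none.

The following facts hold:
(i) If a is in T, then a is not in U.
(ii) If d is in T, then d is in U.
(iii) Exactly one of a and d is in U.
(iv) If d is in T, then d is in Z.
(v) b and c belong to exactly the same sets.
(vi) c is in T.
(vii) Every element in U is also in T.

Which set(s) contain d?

d: T, U, Z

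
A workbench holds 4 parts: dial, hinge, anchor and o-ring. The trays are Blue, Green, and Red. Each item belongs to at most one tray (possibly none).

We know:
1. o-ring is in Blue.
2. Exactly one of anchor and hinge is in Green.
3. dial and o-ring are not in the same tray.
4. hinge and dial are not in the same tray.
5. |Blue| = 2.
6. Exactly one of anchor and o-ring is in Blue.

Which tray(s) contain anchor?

anchor: Green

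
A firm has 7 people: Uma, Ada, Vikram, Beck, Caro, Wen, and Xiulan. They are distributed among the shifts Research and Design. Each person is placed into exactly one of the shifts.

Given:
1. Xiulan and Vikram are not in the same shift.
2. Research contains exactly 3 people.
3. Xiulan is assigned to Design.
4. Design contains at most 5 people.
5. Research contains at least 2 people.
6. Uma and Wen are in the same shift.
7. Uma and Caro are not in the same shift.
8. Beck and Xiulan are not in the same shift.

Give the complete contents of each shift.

Research = {Beck, Caro, Vikram}; Design = {Ada, Uma, Wen, Xiulan}

From (3): Xiulan ∈ Design.
(1): Vikram ∉ Design.
(8): Beck ∉ Design.
Only one shift left: Vikram ∈ Research.
Only one shift left: Beck ∈ Research.
Suppose Uma ∈ Research: no assignment then satisfies all the clues, so Uma ∉ Research.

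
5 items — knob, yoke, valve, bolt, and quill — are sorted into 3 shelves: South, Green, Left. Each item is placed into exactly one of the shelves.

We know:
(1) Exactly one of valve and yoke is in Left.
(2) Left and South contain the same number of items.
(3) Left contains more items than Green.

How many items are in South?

2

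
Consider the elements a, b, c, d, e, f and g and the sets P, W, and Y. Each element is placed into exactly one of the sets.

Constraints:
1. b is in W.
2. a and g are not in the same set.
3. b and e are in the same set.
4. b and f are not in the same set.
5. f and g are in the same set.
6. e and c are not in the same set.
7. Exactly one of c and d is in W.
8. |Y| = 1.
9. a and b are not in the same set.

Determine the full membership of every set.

From (1): b ∈ W.
(3): e matches b: e ∉ P.
(3): e matches b: e ∈ W.
(4): f ∉ W.
(5): g matches f: g ∉ W.
(6): c ∉ W.
(7) (exactly one): d ∈ W.
(9): a ∉ W.
Suppose a ∈ P: no assignment then satisfies all the clues, so a ∉ P.

P = {c, f, g}; W = {b, d, e}; Y = {a}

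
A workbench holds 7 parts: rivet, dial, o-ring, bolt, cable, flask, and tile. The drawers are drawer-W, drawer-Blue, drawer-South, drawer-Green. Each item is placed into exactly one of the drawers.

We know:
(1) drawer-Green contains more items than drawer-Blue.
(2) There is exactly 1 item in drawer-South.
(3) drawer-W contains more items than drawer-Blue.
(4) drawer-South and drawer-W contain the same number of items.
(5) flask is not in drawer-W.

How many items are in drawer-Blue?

From (5): flask ∉ drawer-W.
Suppose rivet ∈ drawer-Blue: no assignment then satisfies all the clues, so rivet ∉ drawer-Blue.

0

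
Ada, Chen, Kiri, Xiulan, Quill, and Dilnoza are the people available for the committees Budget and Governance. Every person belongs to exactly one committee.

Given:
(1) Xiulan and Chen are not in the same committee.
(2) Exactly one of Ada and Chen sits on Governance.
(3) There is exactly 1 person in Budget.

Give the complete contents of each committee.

Budget = {Chen}; Governance = {Ada, Dilnoza, Kiri, Quill, Xiulan}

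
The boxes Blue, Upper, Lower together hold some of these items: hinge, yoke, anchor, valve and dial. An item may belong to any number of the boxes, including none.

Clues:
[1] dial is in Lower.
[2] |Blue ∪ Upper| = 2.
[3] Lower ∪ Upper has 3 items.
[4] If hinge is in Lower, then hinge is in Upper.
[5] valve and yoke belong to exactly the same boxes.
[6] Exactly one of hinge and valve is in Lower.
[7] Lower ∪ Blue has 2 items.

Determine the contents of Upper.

Upper = {anchor, hinge}

From (1): dial ∈ Lower.
Suppose hinge ∉ Upper: no assignment then satisfies all the clues, so hinge ∈ Upper.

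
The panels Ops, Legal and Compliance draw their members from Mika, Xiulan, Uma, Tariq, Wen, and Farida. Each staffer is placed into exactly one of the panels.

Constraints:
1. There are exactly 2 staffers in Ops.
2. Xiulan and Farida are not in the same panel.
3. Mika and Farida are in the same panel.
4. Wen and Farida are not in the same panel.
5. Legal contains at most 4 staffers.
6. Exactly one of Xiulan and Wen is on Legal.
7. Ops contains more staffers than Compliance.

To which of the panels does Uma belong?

Uma: Legal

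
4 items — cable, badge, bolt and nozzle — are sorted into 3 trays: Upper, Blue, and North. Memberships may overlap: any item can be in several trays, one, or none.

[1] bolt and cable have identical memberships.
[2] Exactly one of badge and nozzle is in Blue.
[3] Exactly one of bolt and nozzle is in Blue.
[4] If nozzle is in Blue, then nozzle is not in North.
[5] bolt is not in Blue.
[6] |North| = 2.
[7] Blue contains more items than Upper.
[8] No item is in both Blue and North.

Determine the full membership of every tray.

Upper = {}; Blue = {nozzle}; North = {bolt, cable}

From (5): bolt ∉ Blue.
(1): cable matches bolt: cable ∉ Blue.
(3) (exactly one): nozzle ∈ Blue.
(4): nozzle ∉ North.
(2) (exactly one): badge ∉ Blue.
Suppose cable ∈ Upper: no assignment then satisfies all the clues, so cable ∉ Upper.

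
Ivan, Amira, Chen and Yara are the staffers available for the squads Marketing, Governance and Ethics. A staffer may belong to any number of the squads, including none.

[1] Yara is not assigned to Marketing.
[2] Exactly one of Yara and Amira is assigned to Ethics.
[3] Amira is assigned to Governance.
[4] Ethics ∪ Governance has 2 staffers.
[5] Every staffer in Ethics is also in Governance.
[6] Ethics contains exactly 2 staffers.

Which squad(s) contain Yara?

Yara: none

From (1): Yara ∉ Marketing.
From (3): Amira ∈ Governance.
Suppose Yara ∈ Governance: no assignment then satisfies all the clues, so Yara ∉ Governance.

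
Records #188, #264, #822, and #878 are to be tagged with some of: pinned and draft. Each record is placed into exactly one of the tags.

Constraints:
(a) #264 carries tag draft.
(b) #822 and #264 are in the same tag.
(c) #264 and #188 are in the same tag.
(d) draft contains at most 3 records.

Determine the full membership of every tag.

From (a): #264 ∈ draft.
(b): #822 matches #264: #822 ∉ pinned.
(b): #822 matches #264: #822 ∈ draft.
(c): #188 matches #264: #188 ∉ pinned.
(c): #188 matches #264: #188 ∈ draft.
(d): draft already has 3, so the rest are out.
Only one tag left: #878 ∈ pinned.

pinned = {#878}; draft = {#188, #264, #822}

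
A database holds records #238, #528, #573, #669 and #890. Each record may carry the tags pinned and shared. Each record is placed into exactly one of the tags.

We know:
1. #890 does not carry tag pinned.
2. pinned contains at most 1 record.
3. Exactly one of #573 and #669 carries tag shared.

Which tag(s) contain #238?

#238: shared

From (1): #890 ∉ pinned.
Only one tag left: #890 ∈ shared.
Suppose #238 ∈ pinned: no assignment then satisfies all the clues, so #238 ∉ pinned.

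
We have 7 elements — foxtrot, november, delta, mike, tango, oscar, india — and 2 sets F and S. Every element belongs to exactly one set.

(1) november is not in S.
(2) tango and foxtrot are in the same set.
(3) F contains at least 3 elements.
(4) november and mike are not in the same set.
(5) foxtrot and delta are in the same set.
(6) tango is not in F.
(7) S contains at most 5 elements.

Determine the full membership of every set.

F = {india, november, oscar}; S = {delta, foxtrot, mike, tango}

From (1): november ∉ S.
From (6): tango ∉ F.
(2): foxtrot matches tango: foxtrot ∉ F.
(5): delta matches foxtrot: delta ∉ F.
Only one set left: foxtrot ∈ S.
Only one set left: november ∈ F.
Only one set left: delta ∈ S.
Only one set left: tango ∈ S.
(4): mike ∉ F.
Only one set left: mike ∈ S.
(3): only 3 candidates remain for F, so all are in.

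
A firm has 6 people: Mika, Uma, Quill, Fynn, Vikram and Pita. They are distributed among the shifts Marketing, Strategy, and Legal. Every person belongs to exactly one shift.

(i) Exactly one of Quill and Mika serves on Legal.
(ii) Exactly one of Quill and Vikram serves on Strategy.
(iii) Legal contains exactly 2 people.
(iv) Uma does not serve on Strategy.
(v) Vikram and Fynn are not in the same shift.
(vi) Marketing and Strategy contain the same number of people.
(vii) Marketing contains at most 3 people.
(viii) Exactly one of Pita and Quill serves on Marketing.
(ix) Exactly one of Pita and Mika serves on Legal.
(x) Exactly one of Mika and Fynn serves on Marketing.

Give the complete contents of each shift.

Marketing = {Fynn, Quill}; Strategy = {Pita, Vikram}; Legal = {Mika, Uma}

From (iv): Uma ∉ Strategy.
Suppose Mika ∈ Marketing: no assignment then satisfies all the clues, so Mika ∉ Marketing.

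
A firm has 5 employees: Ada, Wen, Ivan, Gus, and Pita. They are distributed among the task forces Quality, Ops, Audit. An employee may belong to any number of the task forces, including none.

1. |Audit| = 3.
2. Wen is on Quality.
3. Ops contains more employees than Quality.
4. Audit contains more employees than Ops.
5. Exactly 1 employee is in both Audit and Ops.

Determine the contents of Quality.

Quality = {Wen}

From (2): Wen ∈ Quality.
Suppose Ada ∈ Quality: no assignment then satisfies all the clues, so Ada ∉ Quality.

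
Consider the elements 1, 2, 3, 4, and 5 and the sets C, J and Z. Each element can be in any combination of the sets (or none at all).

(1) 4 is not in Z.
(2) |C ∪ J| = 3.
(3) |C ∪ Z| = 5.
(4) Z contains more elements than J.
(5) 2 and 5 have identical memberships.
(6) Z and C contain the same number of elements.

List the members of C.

C = {1, 3, 4}

From (1): 4 ∉ Z.
Suppose 1 ∉ C: no assignment then satisfies all the clues, so 1 ∈ C.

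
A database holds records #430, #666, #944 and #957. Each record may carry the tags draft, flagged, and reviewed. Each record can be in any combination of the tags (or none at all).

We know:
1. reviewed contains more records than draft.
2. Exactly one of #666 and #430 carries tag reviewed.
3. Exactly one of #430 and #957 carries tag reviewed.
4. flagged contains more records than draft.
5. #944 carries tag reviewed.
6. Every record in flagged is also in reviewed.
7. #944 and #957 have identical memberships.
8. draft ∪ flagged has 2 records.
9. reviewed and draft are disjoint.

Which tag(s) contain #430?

From (5): #944 ∈ reviewed.
(7): #957 matches #944: #957 ∈ reviewed.
(9) (disjoint): #944 ∉ draft.
(9) (disjoint): #957 ∉ draft.
(3) (exactly one): #430 ∉ reviewed.
(6) contrapositive: #430 ∉ flagged.
(2) (exactly one): #666 ∈ reviewed.
(9) (disjoint): #666 ∉ draft.
Suppose #430 ∈ draft: no assignment then satisfies all the clues, so #430 ∉ draft.

#430: none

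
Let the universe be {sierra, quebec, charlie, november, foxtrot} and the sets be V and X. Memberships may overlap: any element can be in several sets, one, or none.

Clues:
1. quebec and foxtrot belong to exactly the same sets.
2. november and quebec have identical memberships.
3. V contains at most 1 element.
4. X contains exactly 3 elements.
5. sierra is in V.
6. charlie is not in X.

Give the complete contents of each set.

V = {sierra}; X = {foxtrot, november, quebec}

From (5): sierra ∈ V.
From (6): charlie ∉ X.
(3): V already has 1, so the rest are out.
Suppose sierra ∈ X: no assignment then satisfies all the clues, so sierra ∉ X.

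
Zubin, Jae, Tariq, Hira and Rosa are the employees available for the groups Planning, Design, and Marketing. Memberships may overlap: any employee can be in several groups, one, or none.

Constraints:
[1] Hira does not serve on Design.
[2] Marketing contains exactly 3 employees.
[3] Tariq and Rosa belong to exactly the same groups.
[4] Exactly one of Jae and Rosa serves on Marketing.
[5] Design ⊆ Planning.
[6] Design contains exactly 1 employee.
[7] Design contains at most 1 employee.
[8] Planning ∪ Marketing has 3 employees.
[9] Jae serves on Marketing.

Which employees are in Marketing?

Marketing = {Hira, Jae, Zubin}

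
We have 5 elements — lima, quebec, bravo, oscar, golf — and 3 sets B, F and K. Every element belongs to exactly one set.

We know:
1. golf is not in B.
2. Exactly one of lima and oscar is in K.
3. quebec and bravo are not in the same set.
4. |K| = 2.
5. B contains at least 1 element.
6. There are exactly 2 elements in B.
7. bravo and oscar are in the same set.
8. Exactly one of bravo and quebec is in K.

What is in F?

F = {golf}

From (1): golf ∉ B.
Suppose lima ∈ F: no assignment then satisfies all the clues, so lima ∉ F.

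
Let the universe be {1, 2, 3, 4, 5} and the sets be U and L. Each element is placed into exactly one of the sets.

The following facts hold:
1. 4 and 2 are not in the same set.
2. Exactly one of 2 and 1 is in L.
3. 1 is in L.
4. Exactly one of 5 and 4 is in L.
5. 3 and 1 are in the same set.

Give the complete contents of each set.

From (3): 1 ∈ L.
(2) (exactly one): 2 ∉ L.
(5): 3 matches 1: 3 ∉ U.
(5): 3 matches 1: 3 ∈ L.
Only one set left: 2 ∈ U.
(1): 4 ∉ U.
Only one set left: 4 ∈ L.
(4) (exactly one): 5 ∉ L.
Only one set left: 5 ∈ U.

U = {2, 5}; L = {1, 3, 4}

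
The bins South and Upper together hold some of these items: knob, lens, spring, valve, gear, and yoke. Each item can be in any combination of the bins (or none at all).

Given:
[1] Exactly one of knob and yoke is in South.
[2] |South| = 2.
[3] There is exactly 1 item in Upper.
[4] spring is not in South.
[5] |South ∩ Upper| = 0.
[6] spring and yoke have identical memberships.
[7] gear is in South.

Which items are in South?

From (4): spring ∉ South.
From (7): gear ∈ South.
(6): yoke matches spring: yoke ∉ South.
(1) (exactly one): knob ∈ South.
(2): South already has 2, so the rest are out.

South = {gear, knob}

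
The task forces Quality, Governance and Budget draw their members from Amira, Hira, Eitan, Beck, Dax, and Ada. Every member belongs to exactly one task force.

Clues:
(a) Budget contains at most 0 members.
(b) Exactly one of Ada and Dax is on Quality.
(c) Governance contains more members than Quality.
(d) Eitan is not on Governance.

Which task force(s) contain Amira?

From (d): Eitan ∉ Governance.
(a): Budget already has 0, so the rest are out.
Only one task force left: Eitan ∈ Quality.
Suppose Amira ∈ Quality: no assignment then satisfies all the clues, so Amira ∉ Quality.

Amira: Governance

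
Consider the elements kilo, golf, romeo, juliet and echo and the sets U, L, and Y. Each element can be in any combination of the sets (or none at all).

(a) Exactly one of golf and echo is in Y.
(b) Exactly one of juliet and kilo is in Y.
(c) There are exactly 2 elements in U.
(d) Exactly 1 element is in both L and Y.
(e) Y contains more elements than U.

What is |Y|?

3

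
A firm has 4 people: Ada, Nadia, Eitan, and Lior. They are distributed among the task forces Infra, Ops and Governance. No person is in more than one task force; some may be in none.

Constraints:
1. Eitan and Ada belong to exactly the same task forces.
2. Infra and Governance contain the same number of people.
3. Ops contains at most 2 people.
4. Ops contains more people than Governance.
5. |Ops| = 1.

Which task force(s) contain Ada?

Ada: none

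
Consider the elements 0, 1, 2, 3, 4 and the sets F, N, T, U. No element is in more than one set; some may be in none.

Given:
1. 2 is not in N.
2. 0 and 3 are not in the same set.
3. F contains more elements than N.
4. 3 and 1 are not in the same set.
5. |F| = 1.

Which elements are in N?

From (1): 2 ∉ N.
Suppose 0 ∈ N: no assignment then satisfies all the clues, so 0 ∉ N.

N = {}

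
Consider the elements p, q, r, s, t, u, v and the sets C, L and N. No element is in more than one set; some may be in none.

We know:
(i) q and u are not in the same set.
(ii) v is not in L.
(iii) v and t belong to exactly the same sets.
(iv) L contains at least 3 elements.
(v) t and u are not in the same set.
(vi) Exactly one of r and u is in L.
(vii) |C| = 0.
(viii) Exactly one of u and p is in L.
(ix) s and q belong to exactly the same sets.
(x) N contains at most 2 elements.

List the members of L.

L = {p, q, r, s}

From (ii): v ∉ L.
(iii): t matches v: t ∉ L.
(vii): C already has 0, so the rest are out.
Suppose p ∉ L: no assignment then satisfies all the clues, so p ∈ L.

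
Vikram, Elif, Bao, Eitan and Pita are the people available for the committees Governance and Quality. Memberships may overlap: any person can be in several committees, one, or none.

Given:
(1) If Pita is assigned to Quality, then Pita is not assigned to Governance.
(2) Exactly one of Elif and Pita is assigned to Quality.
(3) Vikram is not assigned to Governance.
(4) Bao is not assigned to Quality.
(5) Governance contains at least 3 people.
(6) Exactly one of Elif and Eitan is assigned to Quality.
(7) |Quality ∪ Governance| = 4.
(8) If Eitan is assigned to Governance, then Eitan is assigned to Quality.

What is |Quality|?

2

From (3): Vikram ∉ Governance.
From (4): Bao ∉ Quality.
Suppose Elif ∉ Governance: no assignment then satisfies all the clues, so Elif ∈ Governance.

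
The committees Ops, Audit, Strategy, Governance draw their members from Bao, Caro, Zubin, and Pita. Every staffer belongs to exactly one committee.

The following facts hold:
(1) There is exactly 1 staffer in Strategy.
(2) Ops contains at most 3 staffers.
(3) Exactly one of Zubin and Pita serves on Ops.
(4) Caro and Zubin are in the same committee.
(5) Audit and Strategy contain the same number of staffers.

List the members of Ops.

Ops = {Caro, Zubin}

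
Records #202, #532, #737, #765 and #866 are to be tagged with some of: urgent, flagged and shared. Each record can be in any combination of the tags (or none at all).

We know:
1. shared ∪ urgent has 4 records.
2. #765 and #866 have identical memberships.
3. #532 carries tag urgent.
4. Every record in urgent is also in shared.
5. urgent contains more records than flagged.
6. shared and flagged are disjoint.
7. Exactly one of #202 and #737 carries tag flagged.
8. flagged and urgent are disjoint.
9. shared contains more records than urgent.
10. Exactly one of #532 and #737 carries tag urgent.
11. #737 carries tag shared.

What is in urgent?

urgent = {#532, #765, #866}

From (3): #532 ∈ urgent.
From (11): #737 ∈ shared.
(4) with #532 ∈ urgent: #532 ∈ shared.
(6) (disjoint): #532 ∉ flagged.
(6) (disjoint): #737 ∉ flagged.
(7) (exactly one): #202 ∈ flagged.
(8) (disjoint): #202 ∉ urgent.
(10) (exactly one): #737 ∉ urgent.
(6) (disjoint): #202 ∉ shared.
Suppose #765 ∉ urgent: no assignment then satisfies all the clues, so #765 ∈ urgent.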